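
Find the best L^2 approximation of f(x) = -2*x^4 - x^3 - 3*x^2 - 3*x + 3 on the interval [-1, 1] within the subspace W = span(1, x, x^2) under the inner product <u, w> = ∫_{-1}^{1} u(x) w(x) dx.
g(x) = -33*x^2/7 - 18*x/5 + 111/35

The best approximation g ∈ W is the orthogonal projection of f onto W. Writing g = a_0 + a_1 x + a_2 x^2, the coefficients solve the normal equations G · a = b where
  G_{ij} = <φ_i, φ_j> and b_i = <f, φ_i>, with φ_0 = 1, φ_1 = x, φ_2 = x^2.
G =
  [2, 0, 2/3]
  [0, 2/3, 0]
  [2/3, 0, 2/5],
b = (16/5, -12/5, 8/35).
Solving gives a_0 = 111/35, a_1 = -18/5, a_2 = -33/7, so
  g(x) = -33*x^2/7 - 18*x/5 + 111/35.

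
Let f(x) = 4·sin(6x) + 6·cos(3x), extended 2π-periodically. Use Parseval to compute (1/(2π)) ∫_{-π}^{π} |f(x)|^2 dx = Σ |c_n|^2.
Σ |c_n|^2 = 26

Expand |f|^2 and use orthogonality of {sin(nx), cos(mx)} on [-π, π]:
  ∫_{-π}^{π} sin(nx)^2 dx = π, ∫ cos(mx)^2 dx = π, and cross terms integrate to 0.
So ∫_{-π}^{π} f(x)^2 dx = 4^2 · π + 6^2 · π = (16 + 36)π.
Divide by 2π: (16 + 36)/2 = 26.
By Parseval, this equals Σ |c_n|^2.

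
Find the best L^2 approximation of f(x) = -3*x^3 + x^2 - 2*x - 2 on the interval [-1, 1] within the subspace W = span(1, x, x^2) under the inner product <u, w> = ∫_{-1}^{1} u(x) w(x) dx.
g(x) = x^2 - 19*x/5 - 2

The best approximation g ∈ W is the orthogonal projection of f onto W. Writing g = a_0 + a_1 x + a_2 x^2, the coefficients solve the normal equations G · a = b where
  G_{ij} = <φ_i, φ_j> and b_i = <f, φ_i>, with φ_0 = 1, φ_1 = x, φ_2 = x^2.
G =
  [2, 0, 2/3]
  [0, 2/3, 0]
  [2/3, 0, 2/5],
b = (-10/3, -38/15, -14/15).
Solving gives a_0 = -2, a_1 = -19/5, a_2 = 1, so
  g(x) = x^2 - 19*x/5 - 2.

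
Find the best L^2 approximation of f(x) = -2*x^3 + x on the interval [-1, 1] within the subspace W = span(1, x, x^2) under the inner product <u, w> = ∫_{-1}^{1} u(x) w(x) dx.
g(x) = -x/5

The best approximation g ∈ W is the orthogonal projection of f onto W. Writing g = a_0 + a_1 x + a_2 x^2, the coefficients solve the normal equations G · a = b where
  G_{ij} = <φ_i, φ_j> and b_i = <f, φ_i>, with φ_0 = 1, φ_1 = x, φ_2 = x^2.
G =
  [2, 0, 2/3]
  [0, 2/3, 0]
  [2/3, 0, 2/5],
b = (0, -2/15, 0).
Solving gives a_0 = 0, a_1 = -1/5, a_2 = 0, so
  g(x) = -x/5.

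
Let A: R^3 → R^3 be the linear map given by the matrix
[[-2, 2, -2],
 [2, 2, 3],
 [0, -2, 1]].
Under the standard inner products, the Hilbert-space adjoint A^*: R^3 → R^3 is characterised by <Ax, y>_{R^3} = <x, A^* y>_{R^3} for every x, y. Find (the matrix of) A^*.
A^* = A^T =
[[-2, 2, 0],
 [2, 2, -2],
 [-2, 3, 1]]

For real matrices with standard dot products, the defining identity <Ax, y> = <x, A^* y> gives (Ax)^T y = x^T (A^*) y, i.e. x^T A^T y = x^T (A^*) y. Since this holds for all x, y, we must have A^* = A^T. Therefore
A^* =
[[-2, 2, 0],
 [2, 2, -2],
 [-2, 3, 1]].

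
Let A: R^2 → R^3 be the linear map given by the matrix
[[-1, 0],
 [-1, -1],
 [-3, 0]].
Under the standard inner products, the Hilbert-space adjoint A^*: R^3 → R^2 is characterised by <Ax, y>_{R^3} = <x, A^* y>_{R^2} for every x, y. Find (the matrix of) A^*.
A^* = A^T =
[[-1, -1, -3],
 [0, -1, 0]]

For real matrices with standard dot products, the defining identity <Ax, y> = <x, A^* y> gives (Ax)^T y = x^T (A^*) y, i.e. x^T A^T y = x^T (A^*) y. Since this holds for all x, y, we must have A^* = A^T. Therefore
A^* =
[[-1, -1, -3],
 [0, -1, 0]].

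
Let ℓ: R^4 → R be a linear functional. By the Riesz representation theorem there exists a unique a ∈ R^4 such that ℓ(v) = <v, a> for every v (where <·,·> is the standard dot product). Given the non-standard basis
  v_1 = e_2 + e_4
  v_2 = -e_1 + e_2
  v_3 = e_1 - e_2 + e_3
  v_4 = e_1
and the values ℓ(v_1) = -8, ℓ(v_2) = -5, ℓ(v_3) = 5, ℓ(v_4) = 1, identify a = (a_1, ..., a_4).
a = (1, -4, 0, -4)

Write a = (a_1, ..., a_4) in the standard basis. For each basis vector v_i, ℓ(v_i) = <v_i, a> is a linear equation in the a_j's. Collect the n equations into a matrix system V a = ℓ, where row i of V is v_i (expressed in the standard basis). Since V is invertible (lower-triangular with 1s on the diagonal, up to permutation), solve by back-substitution:
  V =
[[0, 1, 0, 1],
 [-1, 1, 0, 0],
 [1, -1, 1, 0],
 [1, 0, 0, 0]]
  V a = (-8, -5, 5, 1)
Solving gives a = (1, -4, 0, -4).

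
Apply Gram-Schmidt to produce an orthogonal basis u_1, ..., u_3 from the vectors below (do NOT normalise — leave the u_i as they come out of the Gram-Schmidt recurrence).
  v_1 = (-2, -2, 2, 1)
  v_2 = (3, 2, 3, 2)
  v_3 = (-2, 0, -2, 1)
Orthogonal basis:
  u_1 = (-2, -2, 2, 1)
  u_2 = (35/13, 22/13, 43/13, 28/13)
  u_3 = (-136/167, 134/167, -148/167, 292/167)

Apply the Gram-Schmidt recurrence
  u_1 = v_1
  u_i = v_i − Σ_{j<i} ((v_i · u_j) / (u_j · u_j)) · u_j.

Step by step this gives:
  u_1 = (-2, -2, 2, 1)
  u_2 = (35/13, 22/13, 43/13, 28/13)
  u_3 = (-136/167, 134/167, -148/167, 292/167)

Orthogonality check:
  u_2 · u_1 = 0 (should be 0)
  u_3 · u_1 = 0 (should be 0)
  u_3 · u_2 = 0 (should be 0)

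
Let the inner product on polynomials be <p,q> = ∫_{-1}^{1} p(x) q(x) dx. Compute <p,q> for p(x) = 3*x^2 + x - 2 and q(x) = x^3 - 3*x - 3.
<p,q> = 22/5

Expand the product: p(x)·q(x) = 3*x^5 + x^4 - 11*x^3 - 12*x^2 + 3*x + 6.
∫_{-1}^{1} of each monomial x^k gives [2/(k+1) if k even, 0 if k odd]. Integrating term-by-term (or equivalently evaluating the antiderivative F(x) = x^6/2 + x^5/5 - 11*x^4/4 - 4*x^3 + 3*x^2/2 + 6*x at the endpoints):
  F(1) − F(−1) = 29/20 − (-59/20) = 22/5.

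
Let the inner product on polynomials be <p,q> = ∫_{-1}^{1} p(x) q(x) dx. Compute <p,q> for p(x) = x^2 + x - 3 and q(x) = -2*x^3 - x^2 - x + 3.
<p,q> = -238/15

Expand the product: p(x)·q(x) = -2*x^5 - 3*x^4 + 4*x^3 + 5*x^2 + 6*x - 9.
∫_{-1}^{1} of each monomial x^k gives [2/(k+1) if k even, 0 if k odd]. Integrating term-by-term (or equivalently evaluating the antiderivative F(x) = -x^6/3 - 3*x^5/5 + x^4 + 5*x^3/3 + 3*x^2 - 9*x at the endpoints):
  F(1) − F(−1) = -64/15 − (58/5) = -238/15.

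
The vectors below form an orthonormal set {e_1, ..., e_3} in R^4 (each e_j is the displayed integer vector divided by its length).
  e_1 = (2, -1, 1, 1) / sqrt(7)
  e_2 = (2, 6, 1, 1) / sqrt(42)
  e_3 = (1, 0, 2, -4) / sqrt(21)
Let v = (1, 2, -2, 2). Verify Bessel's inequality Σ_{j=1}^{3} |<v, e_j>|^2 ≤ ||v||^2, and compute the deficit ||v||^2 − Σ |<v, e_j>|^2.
Σ |<v, e_j>|^2 = 73/7; ||v||^2 = 13; deficit = 18/7

Write each e_j = u_j / sqrt(<u_j, u_j>) where u_j is the displayed integer vector. Then <v, e_j> = <v, u_j> / sqrt(<u_j, u_j>), so |<v, e_j>|^2 = <v, u_j>^2 / <u_j, u_j>.
Coefficients: <v, e_1> = 0/sqrt(7), <v, e_2> = 14/sqrt(42), <v, e_3> = -11/sqrt(21).
Square and sum: Σ |<v, e_j>|^2 = 73/7.
Compute ||v||^2 = v·v = 13.
Deficit = 13 − 73/7 = 18/7 ≥ 0, confirming Bessel's inequality. (The deficit equals ||v − Σ <v,e_j> e_j||^2, the squared distance from v to span{e_j}.)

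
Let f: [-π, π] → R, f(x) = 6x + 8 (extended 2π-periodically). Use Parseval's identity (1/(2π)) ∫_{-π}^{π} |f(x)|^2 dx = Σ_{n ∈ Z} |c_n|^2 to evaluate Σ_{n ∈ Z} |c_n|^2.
Σ |c_n|^2 = 12π^2 + 64

Expand and integrate term by term over [-π, π]:
  ∫ (6x)^2 dx = 36·(2π^3/3); ∫ 2·6·(8)·x dx = 0 (odd integrand); ∫ 8^2 dx = 64·2π.
So (1/(2π)) ∫_{-π}^{π} (6x + 8)^2 dx = 36π^2/3 + 64 = 12π^2 + 64.
Parseval ⇒ Σ |c_n|^2 = 12π^2 + 64.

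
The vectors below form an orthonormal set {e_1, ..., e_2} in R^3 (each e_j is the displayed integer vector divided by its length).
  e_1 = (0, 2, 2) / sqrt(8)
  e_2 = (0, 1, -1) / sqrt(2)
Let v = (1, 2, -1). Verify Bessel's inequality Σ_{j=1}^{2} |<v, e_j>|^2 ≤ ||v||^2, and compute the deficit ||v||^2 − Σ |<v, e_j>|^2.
Σ |<v, e_j>|^2 = 5; ||v||^2 = 6; deficit = 1

Write each e_j = u_j / sqrt(<u_j, u_j>) where u_j is the displayed integer vector. Then <v, e_j> = <v, u_j> / sqrt(<u_j, u_j>), so |<v, e_j>|^2 = <v, u_j>^2 / <u_j, u_j>.
Coefficients: <v, e_1> = 2/sqrt(8), <v, e_2> = 3/sqrt(2).
Square and sum: Σ |<v, e_j>|^2 = 5.
Compute ||v||^2 = v·v = 6.
Deficit = 6 − 5 = 1 ≥ 0, confirming Bessel's inequality. (The deficit equals ||v − Σ <v,e_j> e_j||^2, the squared distance from v to span{e_j}.)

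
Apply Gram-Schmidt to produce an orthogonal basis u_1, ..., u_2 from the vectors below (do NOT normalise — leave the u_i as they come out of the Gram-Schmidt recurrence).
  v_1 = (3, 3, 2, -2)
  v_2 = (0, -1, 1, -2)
Orthogonal basis:
  u_1 = (3, 3, 2, -2)
  u_2 = (-9/26, -35/26, 10/13, -23/13)

Apply the Gram-Schmidt recurrence
  u_1 = v_1
  u_i = v_i − Σ_{j<i} ((v_i · u_j) / (u_j · u_j)) · u_j.

Step by step this gives:
  u_1 = (3, 3, 2, -2)
  u_2 = (-9/26, -35/26, 10/13, -23/13)

Orthogonality check:
  u_2 · u_1 = 0 (should be 0)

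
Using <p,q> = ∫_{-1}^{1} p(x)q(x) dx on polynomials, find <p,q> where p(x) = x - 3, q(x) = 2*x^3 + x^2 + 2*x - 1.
<p,q> = 92/15

Expand the product: p(x)·q(x) = 2*x^4 - 5*x^3 - x^2 - 7*x + 3.
∫_{-1}^{1} of each monomial x^k gives [2/(k+1) if k even, 0 if k odd]. Integrating term-by-term (or equivalently evaluating the antiderivative F(x) = 2*x^5/5 - 5*x^4/4 - x^3/3 - 7*x^2/2 + 3*x at the endpoints):
  F(1) − F(−1) = -101/60 − (-469/60) = 92/15.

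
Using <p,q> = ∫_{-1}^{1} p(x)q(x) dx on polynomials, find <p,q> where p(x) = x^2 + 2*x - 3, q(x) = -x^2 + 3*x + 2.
<p,q> = -76/15

Expand the product: p(x)·q(x) = -x^4 + x^3 + 11*x^2 - 5*x - 6.
∫_{-1}^{1} of each monomial x^k gives [2/(k+1) if k even, 0 if k odd]. Integrating term-by-term (or equivalently evaluating the antiderivative F(x) = -x^5/5 + x^4/4 + 11*x^3/3 - 5*x^2/2 - 6*x at the endpoints):
  F(1) − F(−1) = -287/60 − (17/60) = -76/15.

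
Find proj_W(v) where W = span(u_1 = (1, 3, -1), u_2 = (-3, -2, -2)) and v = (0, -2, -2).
proj_W(v) = (-32/23, -26/23, -18/23)

Set up U = [u_1 | ... | u_2] ∈ R^(3×2). The projector onto W = col(U) is P = U (U^T U)^(-1) U^T.
Compute U^T U =
  [11, -7]
  [-7, 17],
and U^T v = (-4, 8).
Solve U^T U · c = U^T v for the coefficients: c = (-2/23, 10/23). The projection is proj_W(v) = U c.
Check: (v - proj_W(v)) · u_1 = 0  (should be 0).
Check: (v - proj_W(v)) · u_2 = 0  (should be 0).
Result: proj_W(v) = (-32/23, -26/23, -18/23).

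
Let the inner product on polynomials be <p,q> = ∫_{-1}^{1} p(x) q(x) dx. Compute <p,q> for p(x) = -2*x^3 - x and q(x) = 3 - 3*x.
<p,q> = 22/5

Expand the product: p(x)·q(x) = 6*x^4 - 6*x^3 + 3*x^2 - 3*x.
∫_{-1}^{1} of each monomial x^k gives [2/(k+1) if k even, 0 if k odd]. Integrating term-by-term (or equivalently evaluating the antiderivative F(x) = 6*x^5/5 - 3*x^4/2 + x^3 - 3*x^2/2 at the endpoints):
  F(1) − F(−1) = -4/5 − (-26/5) = 22/5.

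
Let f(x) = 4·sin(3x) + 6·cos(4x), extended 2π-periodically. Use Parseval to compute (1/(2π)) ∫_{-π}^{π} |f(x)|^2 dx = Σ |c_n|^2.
Σ |c_n|^2 = 26

Expand |f|^2 and use orthogonality of {sin(nx), cos(mx)} on [-π, π]:
  ∫_{-π}^{π} sin(nx)^2 dx = π, ∫ cos(mx)^2 dx = π, and cross terms integrate to 0.
So ∫_{-π}^{π} f(x)^2 dx = 4^2 · π + 6^2 · π = (16 + 36)π.
Divide by 2π: (16 + 36)/2 = 26.
By Parseval, this equals Σ |c_n|^2.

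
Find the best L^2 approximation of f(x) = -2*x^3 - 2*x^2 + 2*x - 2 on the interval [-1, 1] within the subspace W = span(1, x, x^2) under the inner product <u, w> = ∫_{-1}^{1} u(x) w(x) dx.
g(x) = -2*x^2 + 4*x/5 - 2

The best approximation g ∈ W is the orthogonal projection of f onto W. Writing g = a_0 + a_1 x + a_2 x^2, the coefficients solve the normal equations G · a = b where
  G_{ij} = <φ_i, φ_j> and b_i = <f, φ_i>, with φ_0 = 1, φ_1 = x, φ_2 = x^2.
G =
  [2, 0, 2/3]
  [0, 2/3, 0]
  [2/3, 0, 2/5],
b = (-16/3, 8/15, -32/15).
Solving gives a_0 = -2, a_1 = 4/5, a_2 = -2, so
  g(x) = -2*x^2 + 4*x/5 - 2.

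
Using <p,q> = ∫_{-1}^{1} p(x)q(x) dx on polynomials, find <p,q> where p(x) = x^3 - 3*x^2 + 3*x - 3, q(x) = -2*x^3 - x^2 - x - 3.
<p,q> = 764/35

Expand the product: p(x)·q(x) = -2*x^6 + 5*x^5 - 4*x^4 + 3*x^3 + 9*x^2 - 6*x + 9.
∫_{-1}^{1} of each monomial x^k gives [2/(k+1) if k even, 0 if k odd]. Integrating term-by-term (or equivalently evaluating the antiderivative F(x) = -2*x^7/7 + 5*x^6/6 - 4*x^5/5 + 3*x^4/4 + 3*x^3 - 3*x^2 + 9*x at the endpoints):
  F(1) − F(−1) = 3989/420 − (-5179/420) = 764/35.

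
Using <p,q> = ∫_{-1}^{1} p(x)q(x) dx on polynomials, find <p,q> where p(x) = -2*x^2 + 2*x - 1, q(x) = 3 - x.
<p,q> = -34/3

Expand the product: p(x)·q(x) = 2*x^3 - 8*x^2 + 7*x - 3.
∫_{-1}^{1} of each monomial x^k gives [2/(k+1) if k even, 0 if k odd]. Integrating term-by-term (or equivalently evaluating the antiderivative F(x) = x^4/2 - 8*x^3/3 + 7*x^2/2 - 3*x at the endpoints):
  F(1) − F(−1) = -5/3 − (29/3) = -34/3.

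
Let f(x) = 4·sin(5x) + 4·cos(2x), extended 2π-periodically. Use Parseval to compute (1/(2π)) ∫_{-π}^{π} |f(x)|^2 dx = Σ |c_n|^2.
Σ |c_n|^2 = 16

Expand |f|^2 and use orthogonality of {sin(nx), cos(mx)} on [-π, π]:
  ∫_{-π}^{π} sin(nx)^2 dx = π, ∫ cos(mx)^2 dx = π, and cross terms integrate to 0.
So ∫_{-π}^{π} f(x)^2 dx = 4^2 · π + 4^2 · π = (16 + 16)π.
Divide by 2π: (16 + 16)/2 = 16.
By Parseval, this equals Σ |c_n|^2.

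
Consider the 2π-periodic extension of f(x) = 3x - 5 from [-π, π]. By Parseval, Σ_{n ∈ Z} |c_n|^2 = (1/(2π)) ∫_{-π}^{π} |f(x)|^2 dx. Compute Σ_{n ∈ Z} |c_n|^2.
Σ |c_n|^2 = 3π^2 + 25

Expand and integrate term by term over [-π, π]:
  ∫ (3x)^2 dx = 9·(2π^3/3); ∫ 2·3·(-5)·x dx = 0 (odd integrand); ∫ (-5)^2 dx = 25·2π.
So (1/(2π)) ∫_{-π}^{π} (3x - 5)^2 dx = 9π^2/3 + 25 = 3π^2 + 25.
Parseval ⇒ Σ |c_n|^2 = 3π^2 + 25.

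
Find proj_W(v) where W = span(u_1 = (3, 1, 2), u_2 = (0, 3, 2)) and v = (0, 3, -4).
proj_W(v) = (-216/133, 75/133, -46/133)

Set up U = [u_1 | ... | u_2] ∈ R^(3×2). The projector onto W = col(U) is P = U (U^T U)^(-1) U^T.
Compute U^T U =
  [14, 7]
  [7, 13],
and U^T v = (-5, 1).
Solve U^T U · c = U^T v for the coefficients: c = (-72/133, 7/19). The projection is proj_W(v) = U c.
Check: (v - proj_W(v)) · u_1 = 0  (should be 0).
Check: (v - proj_W(v)) · u_2 = 0  (should be 0).
Result: proj_W(v) = (-216/133, 75/133, -46/133).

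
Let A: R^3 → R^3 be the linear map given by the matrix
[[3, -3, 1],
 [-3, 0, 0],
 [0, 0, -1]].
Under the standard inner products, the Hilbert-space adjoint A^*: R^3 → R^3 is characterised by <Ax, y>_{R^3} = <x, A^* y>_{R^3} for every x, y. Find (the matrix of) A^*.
A^* = A^T =
[[3, -3, 0],
 [-3, 0, 0],
 [1, 0, -1]]

For real matrices with standard dot products, the defining identity <Ax, y> = <x, A^* y> gives (Ax)^T y = x^T (A^*) y, i.e. x^T A^T y = x^T (A^*) y. Since this holds for all x, y, we must have A^* = A^T. Therefore
A^* =
[[3, -3, 0],
 [-3, 0, 0],
 [1, 0, -1]].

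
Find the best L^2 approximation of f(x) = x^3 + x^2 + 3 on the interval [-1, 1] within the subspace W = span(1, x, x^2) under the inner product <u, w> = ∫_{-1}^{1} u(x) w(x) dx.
g(x) = x^2 + 3*x/5 + 3

The best approximation g ∈ W is the orthogonal projection of f onto W. Writing g = a_0 + a_1 x + a_2 x^2, the coefficients solve the normal equations G · a = b where
  G_{ij} = <φ_i, φ_j> and b_i = <f, φ_i>, with φ_0 = 1, φ_1 = x, φ_2 = x^2.
G =
  [2, 0, 2/3]
  [0, 2/3, 0]
  [2/3, 0, 2/5],
b = (20/3, 2/5, 12/5).
Solving gives a_0 = 3, a_1 = 3/5, a_2 = 1, so
  g(x) = x^2 + 3*x/5 + 3.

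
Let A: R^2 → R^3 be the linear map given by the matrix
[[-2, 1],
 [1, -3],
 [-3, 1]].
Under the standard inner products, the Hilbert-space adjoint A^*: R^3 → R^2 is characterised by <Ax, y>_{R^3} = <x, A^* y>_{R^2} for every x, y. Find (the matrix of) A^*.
A^* = A^T =
[[-2, 1, -3],
 [1, -3, 1]]

For real matrices with standard dot products, the defining identity <Ax, y> = <x, A^* y> gives (Ax)^T y = x^T (A^*) y, i.e. x^T A^T y = x^T (A^*) y. Since this holds for all x, y, we must have A^* = A^T. Therefore
A^* =
[[-2, 1, -3],
 [1, -3, 1]].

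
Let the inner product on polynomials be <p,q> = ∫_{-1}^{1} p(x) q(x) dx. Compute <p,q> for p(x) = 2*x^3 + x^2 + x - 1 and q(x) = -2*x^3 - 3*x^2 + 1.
<p,q> = -52/21

Expand the product: p(x)·q(x) = -4*x^6 - 8*x^5 - 5*x^4 + x^3 + 4*x^2 + x - 1.
∫_{-1}^{1} of each monomial x^k gives [2/(k+1) if k even, 0 if k odd]. Integrating term-by-term (or equivalently evaluating the antiderivative F(x) = -4*x^7/7 - 4*x^6/3 - x^5 + x^4/4 + 4*x^3/3 + x^2/2 - x at the endpoints):
  F(1) − F(−1) = -51/28 − (55/84) = -52/21.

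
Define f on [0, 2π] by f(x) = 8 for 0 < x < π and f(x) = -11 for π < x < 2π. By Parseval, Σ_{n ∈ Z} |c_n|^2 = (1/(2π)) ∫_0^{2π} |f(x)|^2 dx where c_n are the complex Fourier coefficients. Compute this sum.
Σ |c_n|^2 = 185/2

Parseval equates the L^2 energy of f (normalised by 1/(2π)) with the ℓ^2 sum of its Fourier coefficients: (1/(2π)) ∫_0^{2π} |f|^2 = Σ |c_n|^2.
Compute the left side: (1/(2π)) [∫_0^π 8^2 dx + ∫_π^{2π} (-11)^2 dx] = (1/(2π)) · (64π + 121π) = (64 + 121)/2 = 185/2.
So Σ_{n ∈ Z} |c_n|^2 = 185/2.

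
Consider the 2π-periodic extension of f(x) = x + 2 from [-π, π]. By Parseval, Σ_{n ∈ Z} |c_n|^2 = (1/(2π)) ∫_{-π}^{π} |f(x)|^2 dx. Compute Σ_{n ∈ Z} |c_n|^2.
Σ |c_n|^2 = π^2/3 + 4

Expand and integrate term by term over [-π, π]:
  ∫ (x)^2 dx = 1·(2π^3/3); ∫ 2·1·(2)·x dx = 0 (odd integrand); ∫ 2^2 dx = 4·2π.
So (1/(2π)) ∫_{-π}^{π} (x + 2)^2 dx = 1π^2/3 + 4 = π^2/3 + 4.
Parseval ⇒ Σ |c_n|^2 = π^2/3 + 4.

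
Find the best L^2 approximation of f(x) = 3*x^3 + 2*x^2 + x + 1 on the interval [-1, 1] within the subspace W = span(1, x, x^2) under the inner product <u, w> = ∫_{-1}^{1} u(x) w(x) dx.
g(x) = 2*x^2 + 14*x/5 + 1

The best approximation g ∈ W is the orthogonal projection of f onto W. Writing g = a_0 + a_1 x + a_2 x^2, the coefficients solve the normal equations G · a = b where
  G_{ij} = <φ_i, φ_j> and b_i = <f, φ_i>, with φ_0 = 1, φ_1 = x, φ_2 = x^2.
G =
  [2, 0, 2/3]
  [0, 2/3, 0]
  [2/3, 0, 2/5],
b = (10/3, 28/15, 22/15).
Solving gives a_0 = 1, a_1 = 14/5, a_2 = 2, so
  g(x) = 2*x^2 + 14*x/5 + 1.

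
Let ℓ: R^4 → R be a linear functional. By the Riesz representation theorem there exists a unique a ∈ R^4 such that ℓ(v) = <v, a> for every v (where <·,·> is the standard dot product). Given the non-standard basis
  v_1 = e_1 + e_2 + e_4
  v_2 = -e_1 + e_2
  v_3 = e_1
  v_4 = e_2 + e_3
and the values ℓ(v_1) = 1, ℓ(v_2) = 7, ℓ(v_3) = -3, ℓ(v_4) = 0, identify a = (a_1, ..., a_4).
a = (-3, 4, -4, 0)

Write a = (a_1, ..., a_4) in the standard basis. For each basis vector v_i, ℓ(v_i) = <v_i, a> is a linear equation in the a_j's. Collect the n equations into a matrix system V a = ℓ, where row i of V is v_i (expressed in the standard basis). Since V is invertible (lower-triangular with 1s on the diagonal, up to permutation), solve by back-substitution:
  V =
[[1, 1, 0, 1],
 [-1, 1, 0, 0],
 [1, 0, 0, 0],
 [0, 1, 1, 0]]
  V a = (1, 7, -3, 0)
Solving gives a = (-3, 4, -4, 0).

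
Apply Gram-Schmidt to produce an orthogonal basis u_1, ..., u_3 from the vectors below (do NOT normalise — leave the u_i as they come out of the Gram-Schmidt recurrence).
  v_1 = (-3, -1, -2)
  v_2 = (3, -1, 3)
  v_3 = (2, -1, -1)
Orthogonal basis:
  u_1 = (-3, -1, -2)
  u_2 = (0, -2, 1)
  u_3 = (19/14, -57/70, -57/35)

Apply the Gram-Schmidt recurrence
  u_1 = v_1
  u_i = v_i − Σ_{j<i} ((v_i · u_j) / (u_j · u_j)) · u_j.

Step by step this gives:
  u_1 = (-3, -1, -2)
  u_2 = (0, -2, 1)
  u_3 = (19/14, -57/70, -57/35)

Orthogonality check:
  u_2 · u_1 = 0 (should be 0)
  u_3 · u_1 = 0 (should be 0)
  u_3 · u_2 = 0 (should be 0)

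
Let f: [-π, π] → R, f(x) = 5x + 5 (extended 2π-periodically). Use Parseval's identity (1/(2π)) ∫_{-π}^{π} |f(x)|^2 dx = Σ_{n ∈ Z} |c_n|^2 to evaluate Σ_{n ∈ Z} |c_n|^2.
Σ |c_n|^2 = 25π^2/3 + 25

Expand and integrate term by term over [-π, π]:
  ∫ (5x)^2 dx = 25·(2π^3/3); ∫ 2·5·(5)·x dx = 0 (odd integrand); ∫ 5^2 dx = 25·2π.
So (1/(2π)) ∫_{-π}^{π} (5x + 5)^2 dx = 25π^2/3 + 25 = 25π^2/3 + 25.
Parseval ⇒ Σ |c_n|^2 = 25π^2/3 + 25.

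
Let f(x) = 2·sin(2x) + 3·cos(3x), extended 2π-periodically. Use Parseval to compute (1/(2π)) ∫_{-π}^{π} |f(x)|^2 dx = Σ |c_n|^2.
Σ |c_n|^2 = 13/2

Expand |f|^2 and use orthogonality of {sin(nx), cos(mx)} on [-π, π]:
  ∫_{-π}^{π} sin(nx)^2 dx = π, ∫ cos(mx)^2 dx = π, and cross terms integrate to 0.
So ∫_{-π}^{π} f(x)^2 dx = 2^2 · π + 3^2 · π = (4 + 9)π.
Divide by 2π: (4 + 9)/2 = 13/2.
By Parseval, this equals Σ |c_n|^2.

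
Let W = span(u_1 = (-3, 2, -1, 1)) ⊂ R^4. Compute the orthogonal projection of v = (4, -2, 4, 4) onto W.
proj_W(v) = (16/5, -32/15, 16/15, -16/15)

Set up U = [u_1 | ... | u_1] ∈ R^(4×1). The projector onto W = col(U) is P = U (U^T U)^(-1) U^T.
Compute U^T U =
  [15],
and U^T v = (-16).
Solve U^T U · c = U^T v for the coefficients: c = (-16/15). The projection is proj_W(v) = U c.
Check: (v - proj_W(v)) · u_1 = 0  (should be 0).
Result: proj_W(v) = (16/5, -32/15, 16/15, -16/15).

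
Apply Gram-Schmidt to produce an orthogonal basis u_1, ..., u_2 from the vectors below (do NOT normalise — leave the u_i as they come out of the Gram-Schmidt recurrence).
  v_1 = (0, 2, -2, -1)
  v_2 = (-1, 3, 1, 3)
Orthogonal basis:
  u_1 = (0, 2, -2, -1)
  u_2 = (-1, 25/9, 11/9, 28/9)

Apply the Gram-Schmidt recurrence
  u_1 = v_1
  u_i = v_i − Σ_{j<i} ((v_i · u_j) / (u_j · u_j)) · u_j.

Step by step this gives:
  u_1 = (0, 2, -2, -1)
  u_2 = (-1, 25/9, 11/9, 28/9)

Orthogonality check:
  u_2 · u_1 = 0 (should be 0)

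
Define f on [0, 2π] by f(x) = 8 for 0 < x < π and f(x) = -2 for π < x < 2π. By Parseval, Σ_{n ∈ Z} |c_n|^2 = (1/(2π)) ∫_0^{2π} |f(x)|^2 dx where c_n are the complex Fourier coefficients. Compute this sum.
Σ |c_n|^2 = 34

Parseval equates the L^2 energy of f (normalised by 1/(2π)) with the ℓ^2 sum of its Fourier coefficients: (1/(2π)) ∫_0^{2π} |f|^2 = Σ |c_n|^2.
Compute the left side: (1/(2π)) [∫_0^π 8^2 dx + ∫_π^{2π} (-2)^2 dx] = (1/(2π)) · (64π + 4π) = (64 + 4)/2 = 34.
So Σ_{n ∈ Z} |c_n|^2 = 34.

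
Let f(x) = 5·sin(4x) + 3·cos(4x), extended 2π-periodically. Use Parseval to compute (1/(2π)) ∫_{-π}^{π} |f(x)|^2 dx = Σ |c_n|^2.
Σ |c_n|^2 = 17

Expand |f|^2 and use orthogonality of {sin(nx), cos(mx)} on [-π, π]:
  ∫_{-π}^{π} sin(nx)^2 dx = π, ∫ cos(mx)^2 dx = π, and cross terms integrate to 0.
So ∫_{-π}^{π} f(x)^2 dx = 5^2 · π + 3^2 · π = (25 + 9)π.
Divide by 2π: (25 + 9)/2 = 17.
By Parseval, this equals Σ |c_n|^2.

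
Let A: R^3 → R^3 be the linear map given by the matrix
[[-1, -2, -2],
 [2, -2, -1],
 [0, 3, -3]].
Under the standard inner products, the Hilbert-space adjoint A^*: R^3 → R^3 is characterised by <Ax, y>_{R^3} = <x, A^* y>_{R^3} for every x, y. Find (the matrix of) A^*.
A^* = A^T =
[[-1, 2, 0],
 [-2, -2, 3],
 [-2, -1, -3]]

For real matrices with standard dot products, the defining identity <Ax, y> = <x, A^* y> gives (Ax)^T y = x^T (A^*) y, i.e. x^T A^T y = x^T (A^*) y. Since this holds for all x, y, we must have A^* = A^T. Therefore
A^* =
[[-1, 2, 0],
 [-2, -2, 3],
 [-2, -1, -3]].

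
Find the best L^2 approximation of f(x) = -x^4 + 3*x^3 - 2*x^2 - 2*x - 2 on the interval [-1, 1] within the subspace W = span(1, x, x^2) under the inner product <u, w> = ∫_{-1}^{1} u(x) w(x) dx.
g(x) = -20*x^2/7 - x/5 - 67/35

The best approximation g ∈ W is the orthogonal projection of f onto W. Writing g = a_0 + a_1 x + a_2 x^2, the coefficients solve the normal equations G · a = b where
  G_{ij} = <φ_i, φ_j> and b_i = <f, φ_i>, with φ_0 = 1, φ_1 = x, φ_2 = x^2.
G =
  [2, 0, 2/3]
  [0, 2/3, 0]
  [2/3, 0, 2/5],
b = (-86/15, -2/15, -254/105).
Solving gives a_0 = -67/35, a_1 = -1/5, a_2 = -20/7, so
  g(x) = -20*x^2/7 - x/5 - 67/35.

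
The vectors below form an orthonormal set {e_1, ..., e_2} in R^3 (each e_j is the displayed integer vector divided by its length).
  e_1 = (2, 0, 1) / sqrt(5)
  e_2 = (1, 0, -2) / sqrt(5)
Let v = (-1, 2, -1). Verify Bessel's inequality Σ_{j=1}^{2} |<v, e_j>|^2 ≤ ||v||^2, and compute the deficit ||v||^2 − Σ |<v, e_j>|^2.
Σ |<v, e_j>|^2 = 2; ||v||^2 = 6; deficit = 4

Write each e_j = u_j / sqrt(<u_j, u_j>) where u_j is the displayed integer vector. Then <v, e_j> = <v, u_j> / sqrt(<u_j, u_j>), so |<v, e_j>|^2 = <v, u_j>^2 / <u_j, u_j>.
Coefficients: <v, e_1> = -3/sqrt(5), <v, e_2> = 1/sqrt(5).
Square and sum: Σ |<v, e_j>|^2 = 2.
Compute ||v||^2 = v·v = 6.
Deficit = 6 − 2 = 4 ≥ 0, confirming Bessel's inequality. (The deficit equals ||v − Σ <v,e_j> e_j||^2, the squared distance from v to span{e_j}.)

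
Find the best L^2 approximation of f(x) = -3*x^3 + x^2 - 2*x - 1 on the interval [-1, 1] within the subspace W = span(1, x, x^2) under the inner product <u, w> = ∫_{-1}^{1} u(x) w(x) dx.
g(x) = x^2 - 19*x/5 - 1

The best approximation g ∈ W is the orthogonal projection of f onto W. Writing g = a_0 + a_1 x + a_2 x^2, the coefficients solve the normal equations G · a = b where
  G_{ij} = <φ_i, φ_j> and b_i = <f, φ_i>, with φ_0 = 1, φ_1 = x, φ_2 = x^2.
G =
  [2, 0, 2/3]
  [0, 2/3, 0]
  [2/3, 0, 2/5],
b = (-4/3, -38/15, -4/15).
Solving gives a_0 = -1, a_1 = -19/5, a_2 = 1, so
  g(x) = x^2 - 19*x/5 - 1.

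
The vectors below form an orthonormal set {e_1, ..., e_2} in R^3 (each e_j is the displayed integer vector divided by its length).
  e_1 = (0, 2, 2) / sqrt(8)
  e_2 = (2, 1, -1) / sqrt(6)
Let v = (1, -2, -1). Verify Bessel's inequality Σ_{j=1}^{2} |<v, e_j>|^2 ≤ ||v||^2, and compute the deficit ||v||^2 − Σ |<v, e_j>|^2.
Σ |<v, e_j>|^2 = 14/3; ||v||^2 = 6; deficit = 4/3

Write each e_j = u_j / sqrt(<u_j, u_j>) where u_j is the displayed integer vector. Then <v, e_j> = <v, u_j> / sqrt(<u_j, u_j>), so |<v, e_j>|^2 = <v, u_j>^2 / <u_j, u_j>.
Coefficients: <v, e_1> = -6/sqrt(8), <v, e_2> = 1/sqrt(6).
Square and sum: Σ |<v, e_j>|^2 = 14/3.
Compute ||v||^2 = v·v = 6.
Deficit = 6 − 14/3 = 4/3 ≥ 0, confirming Bessel's inequality. (The deficit equals ||v − Σ <v,e_j> e_j||^2, the squared distance from v to span{e_j}.)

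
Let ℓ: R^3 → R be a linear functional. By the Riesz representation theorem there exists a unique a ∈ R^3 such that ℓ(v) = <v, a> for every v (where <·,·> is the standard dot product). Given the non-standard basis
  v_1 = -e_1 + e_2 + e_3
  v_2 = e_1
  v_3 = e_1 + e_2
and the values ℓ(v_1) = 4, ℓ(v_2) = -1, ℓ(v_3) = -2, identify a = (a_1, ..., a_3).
a = (-1, -1, 4)

Write a = (a_1, ..., a_3) in the standard basis. For each basis vector v_i, ℓ(v_i) = <v_i, a> is a linear equation in the a_j's. Collect the n equations into a matrix system V a = ℓ, where row i of V is v_i (expressed in the standard basis). Since V is invertible (lower-triangular with 1s on the diagonal, up to permutation), solve by back-substitution:
  V =
[[-1, 1, 1],
 [1, 0, 0],
 [1, 1, 0]]
  V a = (4, -1, -2)
Solving gives a = (-1, -1, 4).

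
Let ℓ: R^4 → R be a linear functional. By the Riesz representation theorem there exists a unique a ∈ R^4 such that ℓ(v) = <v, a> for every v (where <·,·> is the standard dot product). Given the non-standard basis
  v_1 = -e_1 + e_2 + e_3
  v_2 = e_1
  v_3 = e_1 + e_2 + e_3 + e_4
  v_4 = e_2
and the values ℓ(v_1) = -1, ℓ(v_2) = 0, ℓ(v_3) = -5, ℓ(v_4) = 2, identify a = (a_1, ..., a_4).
a = (0, 2, -3, -4)

Write a = (a_1, ..., a_4) in the standard basis. For each basis vector v_i, ℓ(v_i) = <v_i, a> is a linear equation in the a_j's. Collect the n equations into a matrix system V a = ℓ, where row i of V is v_i (expressed in the standard basis). Since V is invertible (lower-triangular with 1s on the diagonal, up to permutation), solve by back-substitution:
  V =
[[-1, 1, 1, 0],
 [1, 0, 0, 0],
 [1, 1, 1, 1],
 [0, 1, 0, 0]]
  V a = (-1, 0, -5, 2)
Solving gives a = (0, 2, -3, -4).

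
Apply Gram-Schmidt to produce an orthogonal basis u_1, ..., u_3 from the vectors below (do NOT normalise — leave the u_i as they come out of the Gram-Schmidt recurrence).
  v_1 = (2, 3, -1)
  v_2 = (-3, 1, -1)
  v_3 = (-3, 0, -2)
Orthogonal basis:
  u_1 = (2, 3, -1)
  u_2 = (-19/7, 10/7, -8/7)
  u_3 = (16/75, -8/15, -88/75)

Apply the Gram-Schmidt recurrence
  u_1 = v_1
  u_i = v_i − Σ_{j<i} ((v_i · u_j) / (u_j · u_j)) · u_j.

Step by step this gives:
  u_1 = (2, 3, -1)
  u_2 = (-19/7, 10/7, -8/7)
  u_3 = (16/75, -8/15, -88/75)

Orthogonality check:
  u_2 · u_1 = 0 (should be 0)
  u_3 · u_1 = 0 (should be 0)
  u_3 · u_2 = 0 (should be 0)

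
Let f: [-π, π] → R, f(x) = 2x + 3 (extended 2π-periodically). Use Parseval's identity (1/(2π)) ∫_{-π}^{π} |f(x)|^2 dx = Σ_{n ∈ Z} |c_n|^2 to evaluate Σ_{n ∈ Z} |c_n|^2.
Σ |c_n|^2 = 4π^2/3 + 9

Expand and integrate term by term over [-π, π]:
  ∫ (2x)^2 dx = 4·(2π^3/3); ∫ 2·2·(3)·x dx = 0 (odd integrand); ∫ 3^2 dx = 9·2π.
So (1/(2π)) ∫_{-π}^{π} (2x + 3)^2 dx = 4π^2/3 + 9 = 4π^2/3 + 9.
Parseval ⇒ Σ |c_n|^2 = 4π^2/3 + 9.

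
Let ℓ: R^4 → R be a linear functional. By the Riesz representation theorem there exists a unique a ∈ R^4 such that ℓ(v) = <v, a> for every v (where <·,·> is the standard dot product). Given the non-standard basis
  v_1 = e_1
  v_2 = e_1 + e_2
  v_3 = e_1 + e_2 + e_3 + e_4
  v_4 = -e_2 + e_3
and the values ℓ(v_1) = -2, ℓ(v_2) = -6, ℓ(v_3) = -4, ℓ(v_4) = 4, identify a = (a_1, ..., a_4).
a = (-2, -4, 0, 2)

Write a = (a_1, ..., a_4) in the standard basis. For each basis vector v_i, ℓ(v_i) = <v_i, a> is a linear equation in the a_j's. Collect the n equations into a matrix system V a = ℓ, where row i of V is v_i (expressed in the standard basis). Since V is invertible (lower-triangular with 1s on the diagonal, up to permutation), solve by back-substitution:
  V =
[[1, 0, 0, 0],
 [1, 1, 0, 0],
 [1, 1, 1, 1],
 [0, -1, 1, 0]]
  V a = (-2, -6, -4, 4)
Solving gives a = (-2, -4, 0, 2).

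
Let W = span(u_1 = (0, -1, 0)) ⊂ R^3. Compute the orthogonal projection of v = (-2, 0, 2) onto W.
proj_W(v) = (0, 0, 0)

Set up U = [u_1 | ... | u_1] ∈ R^(3×1). The projector onto W = col(U) is P = U (U^T U)^(-1) U^T.
Compute U^T U =
  [1],
and U^T v = (0).
Solve U^T U · c = U^T v for the coefficients: c = (0). The projection is proj_W(v) = U c.
Check: (v - proj_W(v)) · u_1 = 0  (should be 0).
Result: proj_W(v) = (0, 0, 0).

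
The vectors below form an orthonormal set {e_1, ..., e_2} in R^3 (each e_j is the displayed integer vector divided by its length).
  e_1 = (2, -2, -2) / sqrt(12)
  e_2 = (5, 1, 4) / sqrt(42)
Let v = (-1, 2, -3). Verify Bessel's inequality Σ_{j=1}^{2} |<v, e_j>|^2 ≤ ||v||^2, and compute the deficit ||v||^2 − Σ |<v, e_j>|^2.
Σ |<v, e_j>|^2 = 75/14; ||v||^2 = 14; deficit = 121/14

Write each e_j = u_j / sqrt(<u_j, u_j>) where u_j is the displayed integer vector. Then <v, e_j> = <v, u_j> / sqrt(<u_j, u_j>), so |<v, e_j>|^2 = <v, u_j>^2 / <u_j, u_j>.
Coefficients: <v, e_1> = 0/sqrt(12), <v, e_2> = -15/sqrt(42).
Square and sum: Σ |<v, e_j>|^2 = 75/14.
Compute ||v||^2 = v·v = 14.
Deficit = 14 − 75/14 = 121/14 ≥ 0, confirming Bessel's inequality. (The deficit equals ||v − Σ <v,e_j> e_j||^2, the squared distance from v to span{e_j}.)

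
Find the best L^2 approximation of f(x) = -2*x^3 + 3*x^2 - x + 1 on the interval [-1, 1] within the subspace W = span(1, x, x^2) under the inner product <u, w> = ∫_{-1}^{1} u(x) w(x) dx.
g(x) = 3*x^2 - 11*x/5 + 1

The best approximation g ∈ W is the orthogonal projection of f onto W. Writing g = a_0 + a_1 x + a_2 x^2, the coefficients solve the normal equations G · a = b where
  G_{ij} = <φ_i, φ_j> and b_i = <f, φ_i>, with φ_0 = 1, φ_1 = x, φ_2 = x^2.
G =
  [2, 0, 2/3]
  [0, 2/3, 0]
  [2/3, 0, 2/5],
b = (4, -22/15, 28/15).
Solving gives a_0 = 1, a_1 = -11/5, a_2 = 3, so
  g(x) = 3*x^2 - 11*x/5 + 1.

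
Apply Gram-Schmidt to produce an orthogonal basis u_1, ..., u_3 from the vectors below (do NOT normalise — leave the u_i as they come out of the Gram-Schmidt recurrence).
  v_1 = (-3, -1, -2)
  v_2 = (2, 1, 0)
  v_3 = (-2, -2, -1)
Orthogonal basis:
  u_1 = (-3, -1, -2)
  u_2 = (1/2, 1/2, -1)
  u_3 = (10/21, -20/21, -5/21)

Apply the Gram-Schmidt recurrence
  u_1 = v_1
  u_i = v_i − Σ_{j<i} ((v_i · u_j) / (u_j · u_j)) · u_j.

Step by step this gives:
  u_1 = (-3, -1, -2)
  u_2 = (1/2, 1/2, -1)
  u_3 = (10/21, -20/21, -5/21)

Orthogonality check:
  u_2 · u_1 = 0 (should be 0)
  u_3 · u_1 = 0 (should be 0)
  u_3 · u_2 = 0 (should be 0)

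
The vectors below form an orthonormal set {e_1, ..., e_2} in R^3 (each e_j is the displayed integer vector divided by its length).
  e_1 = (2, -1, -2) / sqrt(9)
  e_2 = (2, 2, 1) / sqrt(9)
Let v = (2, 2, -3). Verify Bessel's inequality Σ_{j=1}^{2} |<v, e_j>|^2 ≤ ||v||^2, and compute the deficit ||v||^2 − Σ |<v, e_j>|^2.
Σ |<v, e_j>|^2 = 89/9; ||v||^2 = 17; deficit = 64/9

Write each e_j = u_j / sqrt(<u_j, u_j>) where u_j is the displayed integer vector. Then <v, e_j> = <v, u_j> / sqrt(<u_j, u_j>), so |<v, e_j>|^2 = <v, u_j>^2 / <u_j, u_j>.
Coefficients: <v, e_1> = 8/sqrt(9), <v, e_2> = 5/sqrt(9).
Square and sum: Σ |<v, e_j>|^2 = 89/9.
Compute ||v||^2 = v·v = 17.
Deficit = 17 − 89/9 = 64/9 ≥ 0, confirming Bessel's inequality. (The deficit equals ||v − Σ <v,e_j> e_j||^2, the squared distance from v to span{e_j}.)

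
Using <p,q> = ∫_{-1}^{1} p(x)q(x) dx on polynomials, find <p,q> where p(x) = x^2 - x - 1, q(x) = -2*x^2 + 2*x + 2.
<p,q> = -52/15

Expand the product: p(x)·q(x) = -2*x^4 + 4*x^3 + 2*x^2 - 4*x - 2.
∫_{-1}^{1} of each monomial x^k gives [2/(k+1) if k even, 0 if k odd]. Integrating term-by-term (or equivalently evaluating the antiderivative F(x) = -2*x^5/5 + x^4 + 2*x^3/3 - 2*x^2 - 2*x at the endpoints):
  F(1) − F(−1) = -41/15 − (11/15) = -52/15.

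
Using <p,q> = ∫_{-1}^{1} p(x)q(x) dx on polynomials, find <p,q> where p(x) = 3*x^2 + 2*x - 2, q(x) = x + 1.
<p,q> = -2/3

Expand the product: p(x)·q(x) = 3*x^3 + 5*x^2 - 2.
∫_{-1}^{1} of each monomial x^k gives [2/(k+1) if k even, 0 if k odd]. Integrating term-by-term (or equivalently evaluating the antiderivative F(x) = 3*x^4/4 + 5*x^3/3 - 2*x at the endpoints):
  F(1) − F(−1) = 5/12 − (13/12) = -2/3.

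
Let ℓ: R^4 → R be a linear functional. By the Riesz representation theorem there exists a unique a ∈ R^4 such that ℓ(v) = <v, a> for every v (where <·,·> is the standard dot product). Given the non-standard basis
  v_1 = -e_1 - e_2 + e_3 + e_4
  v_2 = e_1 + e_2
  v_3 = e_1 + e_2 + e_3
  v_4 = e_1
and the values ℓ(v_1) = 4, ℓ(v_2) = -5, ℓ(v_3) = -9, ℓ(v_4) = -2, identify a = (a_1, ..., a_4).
a = (-2, -3, -4, 3)

Write a = (a_1, ..., a_4) in the standard basis. For each basis vector v_i, ℓ(v_i) = <v_i, a> is a linear equation in the a_j's. Collect the n equations into a matrix system V a = ℓ, where row i of V is v_i (expressed in the standard basis). Since V is invertible (lower-triangular with 1s on the diagonal, up to permutation), solve by back-substitution:
  V =
[[-1, -1, 1, 1],
 [1, 1, 0, 0],
 [1, 1, 1, 0],
 [1, 0, 0, 0]]
  V a = (4, -5, -9, -2)
Solving gives a = (-2, -3, -4, 3).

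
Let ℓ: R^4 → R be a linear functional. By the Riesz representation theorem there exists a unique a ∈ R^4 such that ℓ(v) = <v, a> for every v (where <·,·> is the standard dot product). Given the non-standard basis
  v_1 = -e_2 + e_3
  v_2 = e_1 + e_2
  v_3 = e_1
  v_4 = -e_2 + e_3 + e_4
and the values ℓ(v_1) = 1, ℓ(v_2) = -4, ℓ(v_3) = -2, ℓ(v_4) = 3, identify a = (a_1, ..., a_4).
a = (-2, -2, -1, 2)

Write a = (a_1, ..., a_4) in the standard basis. For each basis vector v_i, ℓ(v_i) = <v_i, a> is a linear equation in the a_j's. Collect the n equations into a matrix system V a = ℓ, where row i of V is v_i (expressed in the standard basis). Since V is invertible (lower-triangular with 1s on the diagonal, up to permutation), solve by back-substitution:
  V =
[[0, -1, 1, 0],
 [1, 1, 0, 0],
 [1, 0, 0, 0],
 [0, -1, 1, 1]]
  V a = (1, -4, -2, 3)
Solving gives a = (-2, -2, -1, 2).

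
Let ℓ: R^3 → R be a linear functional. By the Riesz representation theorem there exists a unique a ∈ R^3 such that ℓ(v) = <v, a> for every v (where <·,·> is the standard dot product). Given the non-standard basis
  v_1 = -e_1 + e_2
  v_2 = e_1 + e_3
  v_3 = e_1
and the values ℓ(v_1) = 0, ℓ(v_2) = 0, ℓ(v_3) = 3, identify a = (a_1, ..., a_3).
a = (3, 3, -3)

Write a = (a_1, ..., a_3) in the standard basis. For each basis vector v_i, ℓ(v_i) = <v_i, a> is a linear equation in the a_j's. Collect the n equations into a matrix system V a = ℓ, where row i of V is v_i (expressed in the standard basis). Since V is invertible (lower-triangular with 1s on the diagonal, up to permutation), solve by back-substitution:
  V =
[[-1, 1, 0],
 [1, 0, 1],
 [1, 0, 0]]
  V a = (0, 0, 3)
Solving gives a = (3, 3, -3).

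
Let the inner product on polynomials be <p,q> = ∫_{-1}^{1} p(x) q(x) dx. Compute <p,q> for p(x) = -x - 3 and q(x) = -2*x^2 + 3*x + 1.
<p,q> = -4

Expand the product: p(x)·q(x) = 2*x^3 + 3*x^2 - 10*x - 3.
∫_{-1}^{1} of each monomial x^k gives [2/(k+1) if k even, 0 if k odd]. Integrating term-by-term (or equivalently evaluating the antiderivative F(x) = x^4/2 + x^3 - 5*x^2 - 3*x at the endpoints):
  F(1) − F(−1) = -13/2 − (-5/2) = -4.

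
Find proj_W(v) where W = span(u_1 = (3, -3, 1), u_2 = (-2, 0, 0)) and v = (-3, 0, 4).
proj_W(v) = (-3, -6/5, 2/5)

Set up U = [u_1 | ... | u_2] ∈ R^(3×2). The projector onto W = col(U) is P = U (U^T U)^(-1) U^T.
Compute U^T U =
  [19, -6]
  [-6, 4],
and U^T v = (-5, 6).
Solve U^T U · c = U^T v for the coefficients: c = (2/5, 21/10). The projection is proj_W(v) = U c.
Check: (v - proj_W(v)) · u_1 = 0  (should be 0).
Check: (v - proj_W(v)) · u_2 = 0  (should be 0).
Result: proj_W(v) = (-3, -6/5, 2/5).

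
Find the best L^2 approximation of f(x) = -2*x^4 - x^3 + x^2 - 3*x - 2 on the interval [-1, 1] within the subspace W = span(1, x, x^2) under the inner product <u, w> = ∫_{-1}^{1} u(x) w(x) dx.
g(x) = -5*x^2/7 - 18*x/5 - 64/35

The best approximation g ∈ W is the orthogonal projection of f onto W. Writing g = a_0 + a_1 x + a_2 x^2, the coefficients solve the normal equations G · a = b where
  G_{ij} = <φ_i, φ_j> and b_i = <f, φ_i>, with φ_0 = 1, φ_1 = x, φ_2 = x^2.
G =
  [2, 0, 2/3]
  [0, 2/3, 0]
  [2/3, 0, 2/5],
b = (-62/15, -12/5, -158/105).
Solving gives a_0 = -64/35, a_1 = -18/5, a_2 = -5/7, so
  g(x) = -5*x^2/7 - 18*x/5 - 64/35.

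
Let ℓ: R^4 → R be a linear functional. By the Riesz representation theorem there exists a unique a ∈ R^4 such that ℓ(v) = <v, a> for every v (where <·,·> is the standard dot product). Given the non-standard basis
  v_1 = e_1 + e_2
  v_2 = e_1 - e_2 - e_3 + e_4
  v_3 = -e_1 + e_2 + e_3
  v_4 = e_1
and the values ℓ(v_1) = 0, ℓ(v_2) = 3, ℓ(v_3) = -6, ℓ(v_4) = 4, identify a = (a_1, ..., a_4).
a = (4, -4, 2, -3)

Write a = (a_1, ..., a_4) in the standard basis. For each basis vector v_i, ℓ(v_i) = <v_i, a> is a linear equation in the a_j's. Collect the n equations into a matrix system V a = ℓ, where row i of V is v_i (expressed in the standard basis). Since V is invertible (lower-triangular with 1s on the diagonal, up to permutation), solve by back-substitution:
  V =
[[1, 1, 0, 0],
 [1, -1, -1, 1],
 [-1, 1, 1, 0],
 [1, 0, 0, 0]]
  V a = (0, 3, -6, 4)
Solving gives a = (4, -4, 2, -3).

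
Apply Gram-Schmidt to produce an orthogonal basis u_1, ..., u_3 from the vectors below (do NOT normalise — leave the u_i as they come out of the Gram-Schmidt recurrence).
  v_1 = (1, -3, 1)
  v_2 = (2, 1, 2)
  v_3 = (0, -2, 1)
Orthogonal basis:
  u_1 = (1, -3, 1)
  u_2 = (21/11, 14/11, 21/11)
  u_3 = (-1/2, 0, 1/2)

Apply the Gram-Schmidt recurrence
  u_1 = v_1
  u_i = v_i − Σ_{j<i} ((v_i · u_j) / (u_j · u_j)) · u_j.

Step by step this gives:
  u_1 = (1, -3, 1)
  u_2 = (21/11, 14/11, 21/11)
  u_3 = (-1/2, 0, 1/2)

Orthogonality check:
  u_2 · u_1 = 0 (should be 0)
  u_3 · u_1 = 0 (should be 0)
  u_3 · u_2 = 0 (should be 0)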